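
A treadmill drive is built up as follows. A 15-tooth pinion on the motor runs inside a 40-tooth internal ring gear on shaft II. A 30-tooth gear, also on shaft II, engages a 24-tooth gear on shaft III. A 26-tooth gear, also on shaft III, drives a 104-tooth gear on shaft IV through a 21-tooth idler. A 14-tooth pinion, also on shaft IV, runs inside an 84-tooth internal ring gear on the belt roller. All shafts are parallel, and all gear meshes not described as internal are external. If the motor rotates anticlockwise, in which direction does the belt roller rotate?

the motor → shaft II: internal mesh, same direction → CCW.
shaft II → shaft III: external mesh, 1 reversal → CW.
shaft III → shaft IV: driver → idler → driven is 2 external meshes, 2 reversals → CW.
shaft IV → the belt roller: internal mesh, same direction → CW.
3 reversals in total — an odd number — so the belt roller turns opposite to the motor.

clockwise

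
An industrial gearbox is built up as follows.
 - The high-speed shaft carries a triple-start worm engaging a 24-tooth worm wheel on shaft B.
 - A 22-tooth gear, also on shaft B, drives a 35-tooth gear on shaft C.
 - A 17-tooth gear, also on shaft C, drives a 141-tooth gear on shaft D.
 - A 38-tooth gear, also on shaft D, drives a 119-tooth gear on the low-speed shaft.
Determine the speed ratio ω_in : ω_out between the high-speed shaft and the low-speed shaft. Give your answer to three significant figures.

Each stage contributes driven/driver: worm 24/3 = 8, gear mesh 35/22 = 1.5909, gear mesh 141/17 = 8.2941, gear mesh 119/38 = 3.1316.
Overall: 8 × 1.5909 × 8.2941 × 3.1316 = 330.57.

331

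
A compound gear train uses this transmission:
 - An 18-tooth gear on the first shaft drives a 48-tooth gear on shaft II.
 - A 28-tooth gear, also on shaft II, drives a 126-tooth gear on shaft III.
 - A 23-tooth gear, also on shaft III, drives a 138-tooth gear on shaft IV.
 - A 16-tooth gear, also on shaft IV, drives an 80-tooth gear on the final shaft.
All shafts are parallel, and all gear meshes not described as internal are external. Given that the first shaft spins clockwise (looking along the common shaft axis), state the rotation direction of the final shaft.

the first shaft → shaft II: external mesh, 1 reversal → CCW.
shaft II → shaft III: external mesh, 1 reversal → CW.
shaft III → shaft IV: external mesh, 1 reversal → CCW.
shaft IV → the final shaft: external mesh, 1 reversal → CW.
4 reversals in total — an even number — so the final shaft turns the same way as the first shaft.

clockwise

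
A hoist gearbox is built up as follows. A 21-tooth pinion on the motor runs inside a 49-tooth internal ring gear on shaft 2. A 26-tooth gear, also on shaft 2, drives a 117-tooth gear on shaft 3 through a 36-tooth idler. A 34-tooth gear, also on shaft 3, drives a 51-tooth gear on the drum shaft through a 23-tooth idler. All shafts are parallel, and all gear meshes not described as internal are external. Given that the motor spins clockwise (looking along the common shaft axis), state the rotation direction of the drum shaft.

clockwise

the motor → shaft 2: internal mesh, same direction → CW.
shaft 2 → shaft 3: driver → idler → driven is 2 external meshes, 2 reversals → CW.
shaft 3 → the drum shaft: driver → idler → driven is 2 external meshes, 2 reversals → CW.
4 reversals in total — an even number — so the drum shaft turns the same way as the motor.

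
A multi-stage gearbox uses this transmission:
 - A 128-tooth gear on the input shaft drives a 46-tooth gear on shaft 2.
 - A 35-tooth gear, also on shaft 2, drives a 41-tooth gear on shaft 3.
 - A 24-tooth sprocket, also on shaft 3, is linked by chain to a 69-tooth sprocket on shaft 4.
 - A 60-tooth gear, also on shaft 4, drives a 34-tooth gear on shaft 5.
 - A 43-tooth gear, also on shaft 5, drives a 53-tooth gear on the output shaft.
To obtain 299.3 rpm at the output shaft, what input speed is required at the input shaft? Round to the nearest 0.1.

253.0 rpm

Overall ratio R = 0.35938 × 1.1714 × 2.875 × 0.56667 × 1.2326 = 0.84535.
Required input speed = output speed × R = 299.3 × 0.84535 = 253.01 rpm.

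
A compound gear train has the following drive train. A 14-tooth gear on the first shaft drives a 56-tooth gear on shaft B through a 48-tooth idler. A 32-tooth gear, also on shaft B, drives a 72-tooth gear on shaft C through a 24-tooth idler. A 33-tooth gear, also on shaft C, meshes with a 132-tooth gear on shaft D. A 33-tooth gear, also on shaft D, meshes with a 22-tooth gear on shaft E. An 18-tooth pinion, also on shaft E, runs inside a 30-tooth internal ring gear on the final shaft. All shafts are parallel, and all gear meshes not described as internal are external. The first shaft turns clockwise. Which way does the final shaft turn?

clockwise

the first shaft → shaft B: driver → idler → driven is 2 external meshes, 2 reversals → CW.
shaft B → shaft C: driver → idler → driven is 2 external meshes, 2 reversals → CW.
shaft C → shaft D: external mesh, 1 reversal → CCW.
shaft D → shaft E: external mesh, 1 reversal → CW.
shaft E → the final shaft: internal mesh, same direction → CW.
6 reversals in total — an even number — so the final shaft turns the same way as the first shaft.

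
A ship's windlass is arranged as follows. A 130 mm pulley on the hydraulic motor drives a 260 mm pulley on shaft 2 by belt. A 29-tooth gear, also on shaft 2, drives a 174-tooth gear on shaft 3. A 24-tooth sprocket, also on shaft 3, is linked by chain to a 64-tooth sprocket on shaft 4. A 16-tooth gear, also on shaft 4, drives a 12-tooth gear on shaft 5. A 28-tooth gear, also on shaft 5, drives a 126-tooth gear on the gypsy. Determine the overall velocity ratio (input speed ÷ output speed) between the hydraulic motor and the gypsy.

108

Each stage contributes driven/driver: belt 260/130 = 2, gear mesh 174/29 = 6, chain 64/24 = 2.6667, gear mesh 12/16 = 0.75, gear mesh 126/28 = 4.5.
Overall: 2 × 6 × 2.6667 × 0.75 × 4.5 = 108.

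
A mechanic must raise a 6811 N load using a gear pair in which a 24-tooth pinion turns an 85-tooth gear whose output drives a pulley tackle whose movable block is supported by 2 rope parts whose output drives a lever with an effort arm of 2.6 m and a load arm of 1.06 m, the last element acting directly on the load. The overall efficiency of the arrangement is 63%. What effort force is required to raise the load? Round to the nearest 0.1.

Gear pair MA = 85/24 = 3.5417.
Block-and-tackle MA = number of supporting rope parts = 2.
Lever MA = effort arm / load arm = 2.6/1.06 = 2.4528.
Combined ideal MA = 3.5417 × 2 × 2.4528 = 17.374.
Actual MA = 17.374 × 0.63 = 10.946.
Effort = load / actual MA = 6811 / 10.946 = 622.25 N.

622.3 N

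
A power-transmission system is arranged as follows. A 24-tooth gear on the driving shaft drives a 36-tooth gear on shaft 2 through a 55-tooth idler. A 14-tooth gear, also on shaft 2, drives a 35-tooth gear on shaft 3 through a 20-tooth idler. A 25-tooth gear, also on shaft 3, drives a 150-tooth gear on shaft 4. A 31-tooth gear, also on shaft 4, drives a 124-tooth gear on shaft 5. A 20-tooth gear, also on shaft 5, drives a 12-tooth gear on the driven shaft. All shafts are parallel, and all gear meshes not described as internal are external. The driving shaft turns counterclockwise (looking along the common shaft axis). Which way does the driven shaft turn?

clockwise

the driving shaft → shaft 2: driver → idler → driven is 2 external meshes, 2 reversals → CCW.
shaft 2 → shaft 3: driver → idler → driven is 2 external meshes, 2 reversals → CCW.
shaft 3 → shaft 4: external mesh, 1 reversal → CW.
shaft 4 → shaft 5: external mesh, 1 reversal → CCW.
shaft 5 → the driven shaft: external mesh, 1 reversal → CW.
7 reversals in total — an odd number — so the driven shaft turns opposite to the driving shaft.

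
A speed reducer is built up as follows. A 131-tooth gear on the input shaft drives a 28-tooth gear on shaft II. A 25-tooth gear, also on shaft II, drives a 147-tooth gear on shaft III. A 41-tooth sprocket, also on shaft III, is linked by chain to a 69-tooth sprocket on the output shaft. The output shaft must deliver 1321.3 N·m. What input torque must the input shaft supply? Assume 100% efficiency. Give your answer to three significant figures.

625 N·m

Overall ratio R = 0.21374 × 5.88 × 1.6829 = 2.1151.
Input torque = output torque / R = 1321.3 / 2.1151 = 624.7 N·m.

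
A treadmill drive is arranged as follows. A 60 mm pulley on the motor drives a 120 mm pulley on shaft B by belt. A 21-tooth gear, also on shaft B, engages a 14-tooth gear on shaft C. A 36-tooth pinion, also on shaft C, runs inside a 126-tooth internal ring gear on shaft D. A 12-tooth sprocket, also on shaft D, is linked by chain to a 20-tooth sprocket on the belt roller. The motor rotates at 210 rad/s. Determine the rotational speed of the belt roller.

belt 120/60 = 2 → 210/2 = 105 rad/s
gear mesh 14/21 = 0.66667 → 105/0.66667 = 157.5 rad/s
internal gear 126/36 = 3.5 → 157.5/3.5 = 45 rad/s
chain 20/12 = 1.6667 → 45/1.6667 = 27 rad/s

27 rad/s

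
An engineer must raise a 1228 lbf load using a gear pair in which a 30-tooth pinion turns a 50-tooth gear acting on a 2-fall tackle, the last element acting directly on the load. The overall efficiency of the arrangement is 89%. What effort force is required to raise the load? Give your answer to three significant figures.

414 lbf

Gear pair MA = 50/30 = 1.6667.
Block-and-tackle MA = number of supporting rope parts = 2.
Combined ideal MA = 1.6667 × 2 = 3.3333.
Actual MA = 3.3333 × 0.89 = 2.9667.
Effort = load / actual MA = 1228 / 2.9667 = 413.93 lbf.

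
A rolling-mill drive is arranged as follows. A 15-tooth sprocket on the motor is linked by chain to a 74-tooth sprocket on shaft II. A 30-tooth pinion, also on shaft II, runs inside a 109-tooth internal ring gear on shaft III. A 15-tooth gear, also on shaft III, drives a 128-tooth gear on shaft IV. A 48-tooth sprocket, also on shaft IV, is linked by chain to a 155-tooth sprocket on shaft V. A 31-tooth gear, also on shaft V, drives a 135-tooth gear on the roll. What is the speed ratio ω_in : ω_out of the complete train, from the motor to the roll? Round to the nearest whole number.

2151

Each stage contributes driven/driver: chain 74/15 = 4.9333, internal gear 109/30 = 3.6333, gear mesh 128/15 = 8.5333, chain 155/48 = 3.2292, gear mesh 135/31 = 4.3548.
Overall: 4.9333 × 3.6333 × 8.5333 × 3.2292 × 4.3548 = 2150.9.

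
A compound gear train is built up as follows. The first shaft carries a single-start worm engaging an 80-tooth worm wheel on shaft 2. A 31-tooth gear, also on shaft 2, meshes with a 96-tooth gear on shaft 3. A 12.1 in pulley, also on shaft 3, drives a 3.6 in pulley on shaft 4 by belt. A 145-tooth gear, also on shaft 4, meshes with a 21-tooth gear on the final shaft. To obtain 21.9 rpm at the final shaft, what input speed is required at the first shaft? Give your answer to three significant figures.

234 rpm

Overall ratio R = 80 × 3.0968 × 0.29752 × 0.14483 = 10.675.
Required input speed = output speed × R = 21.9 × 10.675 = 233.78 rpm.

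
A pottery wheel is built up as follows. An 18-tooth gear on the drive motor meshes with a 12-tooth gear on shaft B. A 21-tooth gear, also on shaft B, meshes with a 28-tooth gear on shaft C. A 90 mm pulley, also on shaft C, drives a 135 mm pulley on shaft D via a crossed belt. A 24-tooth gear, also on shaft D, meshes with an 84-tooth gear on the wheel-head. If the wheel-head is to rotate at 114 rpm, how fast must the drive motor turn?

532 rpm

Overall ratio R = 0.66667 × 1.3333 × 1.5 × 3.5 = 4.6667.
Required input speed = output speed × R = 114 × 4.6667 = 532 rpm.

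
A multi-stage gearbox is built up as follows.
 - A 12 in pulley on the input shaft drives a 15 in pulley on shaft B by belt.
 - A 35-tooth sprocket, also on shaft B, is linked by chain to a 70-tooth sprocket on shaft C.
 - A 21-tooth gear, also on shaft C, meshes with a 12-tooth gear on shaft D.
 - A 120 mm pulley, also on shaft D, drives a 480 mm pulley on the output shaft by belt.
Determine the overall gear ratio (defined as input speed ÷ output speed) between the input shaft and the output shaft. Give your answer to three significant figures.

5.71

Each stage contributes driven/driver: belt 15/12 = 1.25, chain 70/35 = 2, gear mesh 12/21 = 0.57143, belt 480/120 = 4.
Overall: 1.25 × 2 × 0.57143 × 4 = 5.7143.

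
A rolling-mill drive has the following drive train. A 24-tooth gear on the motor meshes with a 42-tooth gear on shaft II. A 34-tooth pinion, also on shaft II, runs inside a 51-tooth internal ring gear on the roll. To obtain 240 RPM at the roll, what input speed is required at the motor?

630 RPM

Overall ratio R = 1.75 × 1.5 = 2.625.
Required input speed = output speed × R = 240 × 2.625 = 630 RPM.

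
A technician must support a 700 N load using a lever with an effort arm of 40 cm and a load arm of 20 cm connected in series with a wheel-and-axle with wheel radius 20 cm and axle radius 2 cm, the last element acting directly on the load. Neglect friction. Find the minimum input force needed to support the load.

Lever MA = effort arm / load arm = 40/20 = 2.
Wheel-and-axle MA = R/r = 20/2 = 10.
Combined ideal MA = 2 × 10 = 20.
Effort = load / MA = 700 / 20 = 35 N.

35 N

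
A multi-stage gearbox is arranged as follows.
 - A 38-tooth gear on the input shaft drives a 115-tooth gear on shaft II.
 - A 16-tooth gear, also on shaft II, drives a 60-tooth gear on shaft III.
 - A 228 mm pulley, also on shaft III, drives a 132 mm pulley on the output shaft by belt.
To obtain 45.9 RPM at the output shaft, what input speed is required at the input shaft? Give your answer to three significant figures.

Overall ratio R = 3.0263 × 3.75 × 0.57895 = 6.5703.
Required input speed = output speed × R = 45.9 × 6.5703 = 301.58 RPM.

302 RPM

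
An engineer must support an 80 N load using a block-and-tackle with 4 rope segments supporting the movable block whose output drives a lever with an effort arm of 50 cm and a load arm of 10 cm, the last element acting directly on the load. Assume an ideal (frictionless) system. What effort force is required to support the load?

Block-and-tackle MA = number of supporting rope parts = 4.
Lever MA = effort arm / load arm = 50/10 = 5.
Combined ideal MA = 4 × 5 = 20.
Effort = load / MA = 80 / 20 = 4 N.

4 N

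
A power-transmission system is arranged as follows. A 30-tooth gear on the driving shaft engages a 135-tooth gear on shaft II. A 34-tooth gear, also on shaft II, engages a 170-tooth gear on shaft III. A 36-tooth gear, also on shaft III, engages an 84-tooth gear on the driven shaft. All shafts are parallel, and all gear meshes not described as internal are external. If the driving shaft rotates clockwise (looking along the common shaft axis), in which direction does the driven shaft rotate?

the driving shaft → shaft II: external mesh, 1 reversal → CCW.
shaft II → shaft III: external mesh, 1 reversal → CW.
shaft III → the driven shaft: external mesh, 1 reversal → CCW.
3 reversals in total — an odd number — so the driven shaft turns opposite to the driving shaft.

anticlockwise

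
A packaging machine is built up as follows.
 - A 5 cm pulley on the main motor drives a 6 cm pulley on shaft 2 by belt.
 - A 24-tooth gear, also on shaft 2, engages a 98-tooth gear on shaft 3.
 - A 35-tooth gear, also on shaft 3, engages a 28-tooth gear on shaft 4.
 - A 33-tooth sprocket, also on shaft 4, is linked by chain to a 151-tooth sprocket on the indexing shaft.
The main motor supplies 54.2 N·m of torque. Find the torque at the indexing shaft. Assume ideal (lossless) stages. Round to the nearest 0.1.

972.2 N·m

After the belt (6/5): 54.2 × 1.2 = 65.04 N·m
After the gear mesh (98/24): 65.04 × 4.0833 = 265.58 N·m
After the gear mesh (28/35): 265.58 × 0.8 = 212.46 N·m
After the chain (151/33): 212.46 × 4.5758 = 972.18 N·m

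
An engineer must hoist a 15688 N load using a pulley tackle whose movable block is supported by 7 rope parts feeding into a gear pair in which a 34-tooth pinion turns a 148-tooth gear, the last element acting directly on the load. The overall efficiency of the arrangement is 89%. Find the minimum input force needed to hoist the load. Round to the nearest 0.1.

578.5 N

Block-and-tackle MA = number of supporting rope parts = 7.
Gear pair MA = 148/34 = 4.3529.
Combined ideal MA = 7 × 4.3529 = 30.471.
Actual MA = 30.471 × 0.89 = 27.119.
Effort = load / actual MA = 15688 / 27.119 = 578.49 N.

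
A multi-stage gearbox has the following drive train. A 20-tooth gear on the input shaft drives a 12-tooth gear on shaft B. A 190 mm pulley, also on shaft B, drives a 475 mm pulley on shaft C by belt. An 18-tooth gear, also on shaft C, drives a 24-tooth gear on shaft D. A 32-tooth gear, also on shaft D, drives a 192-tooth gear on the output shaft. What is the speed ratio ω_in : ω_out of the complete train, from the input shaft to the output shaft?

12

Each stage contributes driven/driver: gear mesh 12/20 = 0.6, belt 475/190 = 2.5, gear mesh 24/18 = 1.3333, gear mesh 192/32 = 6.
Overall: 0.6 × 2.5 × 1.3333 × 6 = 12.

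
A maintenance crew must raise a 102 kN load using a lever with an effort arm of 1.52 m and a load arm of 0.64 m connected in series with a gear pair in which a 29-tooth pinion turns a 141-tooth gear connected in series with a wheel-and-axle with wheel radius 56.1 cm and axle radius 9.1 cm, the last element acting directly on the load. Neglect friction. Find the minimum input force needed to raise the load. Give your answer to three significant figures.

Lever MA = effort arm / load arm = 1.52/0.64 = 2.375.
Gear pair MA = 141/29 = 4.8621.
Wheel-and-axle MA = R/r = 56.1/9.1 = 6.1648.
Combined ideal MA = 2.375 × 4.8621 × 6.1648 = 71.188.
Effort = load / MA = 102 / 71.188 = 1.4328 kN.

1.43 kN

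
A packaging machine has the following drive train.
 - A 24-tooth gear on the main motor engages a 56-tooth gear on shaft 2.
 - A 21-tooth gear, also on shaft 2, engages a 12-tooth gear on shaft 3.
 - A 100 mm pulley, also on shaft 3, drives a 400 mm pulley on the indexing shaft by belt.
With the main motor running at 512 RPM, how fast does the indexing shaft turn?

96 RPM

the main motor → shaft 2 (gear mesh, 56/24): 512 ÷ 2.3333 = 219.43 RPM
shaft 2 → shaft 3 (gear mesh, 12/21): 219.43 ÷ 0.57143 = 384 RPM
shaft 3 → the indexing shaft (belt, 400/100): 384 ÷ 4 = 96 RPM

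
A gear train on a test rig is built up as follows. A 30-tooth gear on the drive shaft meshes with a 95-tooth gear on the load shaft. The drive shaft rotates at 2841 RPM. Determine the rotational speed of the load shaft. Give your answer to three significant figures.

the drive shaft → the load shaft (gear mesh, 95/30): 2841 ÷ 3.1667 = 897.16 RPM

897 RPM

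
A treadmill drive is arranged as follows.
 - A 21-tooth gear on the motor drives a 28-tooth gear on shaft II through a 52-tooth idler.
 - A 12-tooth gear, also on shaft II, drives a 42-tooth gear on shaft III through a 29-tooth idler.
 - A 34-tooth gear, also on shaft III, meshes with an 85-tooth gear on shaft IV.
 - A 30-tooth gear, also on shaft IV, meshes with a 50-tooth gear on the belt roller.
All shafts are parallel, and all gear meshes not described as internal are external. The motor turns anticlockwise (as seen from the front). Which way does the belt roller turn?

the motor → shaft II: driver → idler → driven is 2 external meshes, 2 reversals → CCW.
shaft II → shaft III: driver → idler → driven is 2 external meshes, 2 reversals → CCW.
shaft III → shaft IV: external mesh, 1 reversal → CW.
shaft IV → the belt roller: external mesh, 1 reversal → CCW.
6 reversals in total — an even number — so the belt roller turns the same way as the motor.

anticlockwise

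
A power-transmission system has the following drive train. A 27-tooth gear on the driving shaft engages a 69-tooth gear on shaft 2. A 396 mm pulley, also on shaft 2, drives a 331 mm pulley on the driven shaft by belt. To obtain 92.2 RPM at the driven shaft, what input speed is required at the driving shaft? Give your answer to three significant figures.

Overall ratio R = 2.5556 × 0.83586 = 2.1361.
Required input speed = output speed × R = 92.2 × 2.1361 = 196.95 RPM.

197 RPM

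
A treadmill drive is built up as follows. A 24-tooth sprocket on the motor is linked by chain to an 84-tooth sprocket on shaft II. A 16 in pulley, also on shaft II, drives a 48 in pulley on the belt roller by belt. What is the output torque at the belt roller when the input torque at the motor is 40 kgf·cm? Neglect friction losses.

420 kgf·cm

Chain: ratio = 84/24 = 3.5; torque at shaft II = 40 × 3.5 = 140 kgf·cm.
Belt: ratio = 48/16 = 3; torque at the belt roller = 140 × 3 = 420 kgf·cm.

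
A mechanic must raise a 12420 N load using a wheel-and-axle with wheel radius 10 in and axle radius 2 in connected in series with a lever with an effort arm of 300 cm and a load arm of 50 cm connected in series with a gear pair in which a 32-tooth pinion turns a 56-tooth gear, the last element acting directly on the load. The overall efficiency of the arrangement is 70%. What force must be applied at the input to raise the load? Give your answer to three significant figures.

338 N

Wheel-and-axle MA = R/r = 10/2 = 5.
Lever MA = effort arm / load arm = 300/50 = 6.
Gear pair MA = 56/32 = 1.75.
Combined ideal MA = 5 × 6 × 1.75 = 52.5.
Actual MA = 52.5 × 0.70 = 36.75.
Effort = load / actual MA = 12420 / 36.75 = 337.96 N.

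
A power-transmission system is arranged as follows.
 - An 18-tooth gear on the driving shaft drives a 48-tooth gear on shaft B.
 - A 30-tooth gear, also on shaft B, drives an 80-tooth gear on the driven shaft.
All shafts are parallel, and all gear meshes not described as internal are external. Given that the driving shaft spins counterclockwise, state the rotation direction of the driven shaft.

counterclockwise

the driving shaft → shaft B: external mesh, 1 reversal → CW.
shaft B → the driven shaft: external mesh, 1 reversal → CCW.
2 reversals in total — an even number — so the driven shaft turns the same way as the driving shaft.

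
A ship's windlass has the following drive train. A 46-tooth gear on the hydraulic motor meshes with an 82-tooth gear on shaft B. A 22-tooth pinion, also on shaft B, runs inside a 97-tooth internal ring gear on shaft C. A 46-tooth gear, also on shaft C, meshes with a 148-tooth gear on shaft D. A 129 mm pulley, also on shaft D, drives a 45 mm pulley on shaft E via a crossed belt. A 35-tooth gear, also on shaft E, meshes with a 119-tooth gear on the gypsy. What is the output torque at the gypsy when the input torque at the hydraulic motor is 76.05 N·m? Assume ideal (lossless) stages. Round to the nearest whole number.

After the gear mesh (82/46): 76.05 × 1.7826 = 135.57 N·m
After the internal gear (97/22): 135.57 × 4.4091 = 597.73 N·m
After the gear mesh (148/46): 597.73 × 3.2174 = 1923.1 N·m
After the belt (45/129): 1923.1 × 0.34884 = 670.86 N·m
After the gear mesh (119/35): 670.86 × 3.4 = 2280.9 N·m

2281 N·m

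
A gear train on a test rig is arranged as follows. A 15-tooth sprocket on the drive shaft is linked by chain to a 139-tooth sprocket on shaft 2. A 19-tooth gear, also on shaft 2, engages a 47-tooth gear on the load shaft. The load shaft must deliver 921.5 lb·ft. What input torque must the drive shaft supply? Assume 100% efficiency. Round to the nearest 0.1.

40.2 lb·ft

Overall ratio R = 9.2667 × 2.4737 = 22.923.
Input torque = output torque / R = 921.5 / 22.923 = 40.2 lb·ft.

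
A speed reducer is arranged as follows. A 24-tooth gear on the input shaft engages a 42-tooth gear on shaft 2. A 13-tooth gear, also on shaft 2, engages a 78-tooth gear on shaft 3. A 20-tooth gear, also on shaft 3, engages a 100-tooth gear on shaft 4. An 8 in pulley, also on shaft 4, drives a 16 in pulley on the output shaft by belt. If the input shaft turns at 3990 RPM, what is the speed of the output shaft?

38 RPM

the input shaft → shaft 2 (gear mesh, 42/24): 3990 ÷ 1.75 = 2280 RPM
shaft 2 → shaft 3 (gear mesh, 78/13): 2280 ÷ 6 = 380 RPM
shaft 3 → shaft 4 (gear mesh, 100/20): 380 ÷ 5 = 76 RPM
shaft 4 → the output shaft (belt, 16/8): 76 ÷ 2 = 38 RPM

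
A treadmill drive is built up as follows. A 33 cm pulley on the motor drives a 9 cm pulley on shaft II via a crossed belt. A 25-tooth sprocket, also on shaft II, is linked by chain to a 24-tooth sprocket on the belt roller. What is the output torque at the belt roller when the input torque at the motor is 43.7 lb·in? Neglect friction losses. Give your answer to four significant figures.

Belt: ratio = 9/33 = 0.27273; torque at shaft II = 43.7 × 0.27273 = 11.918 lb·in.
Chain: ratio = 24/25 = 0.96; torque at the belt roller = 11.918 × 0.96 = 11.441 lb·in.

11.44 lb·in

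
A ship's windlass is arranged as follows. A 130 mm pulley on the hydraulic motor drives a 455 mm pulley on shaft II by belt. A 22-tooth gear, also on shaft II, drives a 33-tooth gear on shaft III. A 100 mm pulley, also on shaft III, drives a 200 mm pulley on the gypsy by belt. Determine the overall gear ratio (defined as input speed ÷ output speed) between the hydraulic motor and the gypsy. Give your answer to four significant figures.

Each stage contributes driven/driver: belt 455/130 = 3.5, gear mesh 33/22 = 1.5, belt 200/100 = 2.
Overall: 3.5 × 1.5 × 2 = 10.5.

10.50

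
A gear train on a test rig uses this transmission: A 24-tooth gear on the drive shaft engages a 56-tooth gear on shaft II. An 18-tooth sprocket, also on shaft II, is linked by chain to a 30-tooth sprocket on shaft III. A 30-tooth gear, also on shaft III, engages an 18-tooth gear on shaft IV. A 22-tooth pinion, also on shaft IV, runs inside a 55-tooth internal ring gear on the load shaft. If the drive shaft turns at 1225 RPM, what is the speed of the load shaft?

210 RPM

Gear mesh: ratio = 56/24 = 2.3333, so shaft II turns at 1225 / 2.3333 = 525 RPM.
Chain: ratio = 30/18 = 1.6667, so shaft III turns at 525 / 1.6667 = 315 RPM.
Gear mesh: ratio = 18/30 = 0.6, so shaft IV turns at 315 / 0.6 = 525 RPM.
Internal gear: ratio = 55/22 = 2.5, so the load shaft turns at 525 / 2.5 = 210 RPM.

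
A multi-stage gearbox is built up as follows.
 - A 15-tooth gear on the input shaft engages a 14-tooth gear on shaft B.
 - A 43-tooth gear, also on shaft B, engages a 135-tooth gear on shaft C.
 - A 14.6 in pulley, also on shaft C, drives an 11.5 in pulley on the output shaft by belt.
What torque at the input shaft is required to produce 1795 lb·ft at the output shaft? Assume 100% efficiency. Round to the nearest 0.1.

Overall ratio R = 0.93333 × 3.1395 × 0.78767 = 2.3081.
Input torque = output torque / R = 1795 / 2.3081 = 777.71 lb·ft.

777.7 lb·ft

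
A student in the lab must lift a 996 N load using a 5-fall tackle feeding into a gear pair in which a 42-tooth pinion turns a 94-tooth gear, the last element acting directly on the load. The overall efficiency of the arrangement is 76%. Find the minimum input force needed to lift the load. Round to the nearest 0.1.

117.1 N

Block-and-tackle MA = number of supporting rope parts = 5.
Gear pair MA = 94/42 = 2.2381.
Combined ideal MA = 5 × 2.2381 = 11.19.
Actual MA = 11.19 × 0.76 = 8.5048.
Effort = load / actual MA = 996 / 8.5048 = 117.11 N.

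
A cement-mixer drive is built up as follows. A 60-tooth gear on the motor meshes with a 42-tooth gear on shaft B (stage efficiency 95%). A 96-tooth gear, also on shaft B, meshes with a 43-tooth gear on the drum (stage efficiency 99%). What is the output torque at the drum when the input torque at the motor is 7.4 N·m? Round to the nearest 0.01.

2.18 N·m

Gear mesh: ratio = 42/60 = 0.7; torque at shaft B = 7.4 × 0.7 × 0.95 = 4.921 N·m.
Gear mesh: ratio = 43/96 = 0.44792; torque at the drum = 4.921 × 0.44792 × 0.99 = 2.1822 N·m.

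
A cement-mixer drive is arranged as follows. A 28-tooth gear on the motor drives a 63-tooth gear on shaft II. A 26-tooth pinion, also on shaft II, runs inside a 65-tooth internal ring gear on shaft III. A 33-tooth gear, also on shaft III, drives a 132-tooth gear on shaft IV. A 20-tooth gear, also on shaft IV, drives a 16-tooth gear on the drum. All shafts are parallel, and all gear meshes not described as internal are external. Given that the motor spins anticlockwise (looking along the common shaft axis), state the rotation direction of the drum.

clockwise

the motor → shaft II: external mesh, 1 reversal → CW.
shaft II → shaft III: internal mesh, same direction → CW.
shaft III → shaft IV: external mesh, 1 reversal → CCW.
shaft IV → the drum: external mesh, 1 reversal → CW.
3 reversals in total — an odd number — so the drum turns opposite to the motor.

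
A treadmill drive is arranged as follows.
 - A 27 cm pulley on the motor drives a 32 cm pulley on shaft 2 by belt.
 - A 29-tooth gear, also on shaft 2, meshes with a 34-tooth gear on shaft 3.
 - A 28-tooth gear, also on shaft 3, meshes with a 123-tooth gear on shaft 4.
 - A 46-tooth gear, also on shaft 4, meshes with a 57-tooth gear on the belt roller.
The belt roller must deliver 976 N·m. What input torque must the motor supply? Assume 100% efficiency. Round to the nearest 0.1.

129.0 N·m

Overall ratio R = 1.1852 × 1.1724 × 4.3929 × 1.2391 = 7.5636.
Input torque = output torque / R = 976 / 7.5636 = 129.04 N·m.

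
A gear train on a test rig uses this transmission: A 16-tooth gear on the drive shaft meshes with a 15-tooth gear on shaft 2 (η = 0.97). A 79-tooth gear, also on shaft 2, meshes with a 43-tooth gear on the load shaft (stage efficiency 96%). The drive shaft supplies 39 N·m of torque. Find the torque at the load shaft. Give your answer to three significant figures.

18.5 N·m

After the gear mesh (15/16): 39 × 0.9375 × 0.97 = 35.466 N·m
After the gear mesh (43/79): 35.466 × 0.5443 × 0.96 = 18.532 N·m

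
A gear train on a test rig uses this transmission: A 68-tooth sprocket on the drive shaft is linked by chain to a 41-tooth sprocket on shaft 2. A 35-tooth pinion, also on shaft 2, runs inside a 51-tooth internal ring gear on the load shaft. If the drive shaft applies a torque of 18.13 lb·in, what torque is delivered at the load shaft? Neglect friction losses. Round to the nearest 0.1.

15.9 lb·in

Chain: ratio = 41/68 = 0.60294; torque at shaft 2 = 18.13 × 0.60294 = 10.931 lb·in.
Internal gear: ratio = 51/35 = 1.4571; torque at the load shaft = 10.931 × 1.4571 = 15.928 lb·in.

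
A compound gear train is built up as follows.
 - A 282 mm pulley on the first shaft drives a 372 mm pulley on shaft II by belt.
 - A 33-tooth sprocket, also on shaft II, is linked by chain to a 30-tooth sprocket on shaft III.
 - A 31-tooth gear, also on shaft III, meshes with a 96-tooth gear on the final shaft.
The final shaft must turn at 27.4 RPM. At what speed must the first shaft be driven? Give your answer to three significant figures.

102 RPM

Overall ratio R = 1.3191 × 0.90909 × 3.0968 = 3.7137.
Required input speed = output speed × R = 27.4 × 3.7137 = 101.76 RPM.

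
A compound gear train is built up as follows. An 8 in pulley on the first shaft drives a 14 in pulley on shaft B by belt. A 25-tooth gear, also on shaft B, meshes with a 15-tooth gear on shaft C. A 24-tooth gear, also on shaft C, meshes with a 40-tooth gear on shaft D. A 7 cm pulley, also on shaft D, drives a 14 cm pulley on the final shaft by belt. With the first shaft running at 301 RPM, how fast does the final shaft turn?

86 RPM

Belt: ratio = 14/8 = 1.75, so shaft B turns at 301 / 1.75 = 172 RPM.
Gear mesh: ratio = 15/25 = 0.6, so shaft C turns at 172 / 0.6 = 286.67 RPM.
Gear mesh: ratio = 40/24 = 1.6667, so shaft D turns at 286.67 / 1.6667 = 172 RPM.
Belt: ratio = 14/7 = 2, so the final shaft turns at 172 / 2 = 86 RPM.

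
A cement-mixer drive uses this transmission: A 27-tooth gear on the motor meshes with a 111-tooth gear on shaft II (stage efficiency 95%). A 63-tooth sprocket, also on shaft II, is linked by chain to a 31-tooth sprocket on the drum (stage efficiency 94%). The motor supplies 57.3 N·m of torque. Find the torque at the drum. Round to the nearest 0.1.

103.5 N·m

After the gear mesh (111/27): 57.3 × 4.1111 × 0.95 = 223.79 N·m
After the chain (31/63): 223.79 × 0.49206 × 0.94 = 103.51 N·m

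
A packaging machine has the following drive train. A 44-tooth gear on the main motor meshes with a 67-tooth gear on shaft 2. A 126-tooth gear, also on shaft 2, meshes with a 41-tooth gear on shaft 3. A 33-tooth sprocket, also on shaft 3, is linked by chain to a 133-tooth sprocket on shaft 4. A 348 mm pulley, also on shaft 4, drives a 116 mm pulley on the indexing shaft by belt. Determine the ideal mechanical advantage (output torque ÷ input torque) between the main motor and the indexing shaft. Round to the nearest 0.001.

Each stage contributes driven/driver: gear mesh 67/44 = 1.5227, gear mesh 41/126 = 0.3254, chain 133/33 = 4.0303, belt 116/348 = 0.33333.
Overall: 1.5227 × 0.3254 × 4.0303 × 0.33333 = 0.66566.

0.666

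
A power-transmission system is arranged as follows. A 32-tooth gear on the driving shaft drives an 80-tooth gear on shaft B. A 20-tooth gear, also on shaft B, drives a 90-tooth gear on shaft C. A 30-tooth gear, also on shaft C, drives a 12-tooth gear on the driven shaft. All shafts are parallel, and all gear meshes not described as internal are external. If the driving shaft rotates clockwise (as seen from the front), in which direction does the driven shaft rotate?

the driving shaft → shaft B: external mesh, 1 reversal → CCW.
shaft B → shaft C: external mesh, 1 reversal → CW.
shaft C → the driven shaft: external mesh, 1 reversal → CCW.
3 reversals in total — an odd number — so the driven shaft turns opposite to the driving shaft.

counterclockwise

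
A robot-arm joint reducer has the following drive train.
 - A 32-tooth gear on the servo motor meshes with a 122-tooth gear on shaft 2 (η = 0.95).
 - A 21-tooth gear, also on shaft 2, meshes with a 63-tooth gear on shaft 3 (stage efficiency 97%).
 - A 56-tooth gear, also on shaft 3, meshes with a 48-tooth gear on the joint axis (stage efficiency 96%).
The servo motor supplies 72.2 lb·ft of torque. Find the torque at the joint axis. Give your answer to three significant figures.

626 lb·ft

After the gear mesh (122/32): 72.2 × 3.8125 × 0.95 = 261.5 lb·ft
After the gear mesh (63/21): 261.5 × 3 × 0.97 = 760.96 lb·ft
After the gear mesh (48/56): 760.96 × 0.85714 × 0.96 = 626.16 lb·ft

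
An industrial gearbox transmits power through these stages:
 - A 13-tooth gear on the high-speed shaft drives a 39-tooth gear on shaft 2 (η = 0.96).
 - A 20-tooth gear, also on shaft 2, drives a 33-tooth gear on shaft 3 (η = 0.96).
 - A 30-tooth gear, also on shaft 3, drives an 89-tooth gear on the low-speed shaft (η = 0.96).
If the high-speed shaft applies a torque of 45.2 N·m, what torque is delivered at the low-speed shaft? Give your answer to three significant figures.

587 N·m

gear mesh 39/13 = 3 → τ = 45.2·3·0.96 = 130.18 N·m
gear mesh 33/20 = 1.65 → τ = 130.18·1.65·0.96 = 206.2 N·m
gear mesh 89/30 = 2.9667 → τ = 206.2·2.9667·0.96 = 587.25 N·m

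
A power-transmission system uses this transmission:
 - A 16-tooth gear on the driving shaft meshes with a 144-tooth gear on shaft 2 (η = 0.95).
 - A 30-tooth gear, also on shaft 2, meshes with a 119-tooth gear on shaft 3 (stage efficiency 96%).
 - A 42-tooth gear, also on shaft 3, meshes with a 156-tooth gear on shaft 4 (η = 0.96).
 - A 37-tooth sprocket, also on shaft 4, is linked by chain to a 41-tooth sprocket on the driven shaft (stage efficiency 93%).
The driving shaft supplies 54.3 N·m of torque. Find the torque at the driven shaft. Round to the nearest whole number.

6496 N·m

After the gear mesh (144/16): 54.3 × 9 × 0.95 = 464.26 N·m
After the gear mesh (119/30): 464.26 × 3.9667 × 0.96 = 1767.9 N·m
After the gear mesh (156/42): 1767.9 × 3.7143 × 0.96 = 6303.9 N·m
After the chain (41/37): 6303.9 × 1.1081 × 0.93 = 6496.4 N·m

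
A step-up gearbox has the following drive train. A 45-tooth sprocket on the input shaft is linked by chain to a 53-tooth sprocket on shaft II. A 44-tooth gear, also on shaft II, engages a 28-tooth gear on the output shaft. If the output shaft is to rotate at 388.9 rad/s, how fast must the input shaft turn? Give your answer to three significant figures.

Overall ratio R = 1.1778 × 0.63636 = 0.74949.
Required input speed = output speed × R = 388.9 × 0.74949 = 291.48 rad/s.

291 rad/s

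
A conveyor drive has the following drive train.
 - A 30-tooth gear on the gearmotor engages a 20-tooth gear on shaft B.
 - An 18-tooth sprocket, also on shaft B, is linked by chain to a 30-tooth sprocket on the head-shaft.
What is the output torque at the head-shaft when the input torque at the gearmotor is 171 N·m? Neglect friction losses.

After the gear mesh (20/30): 171 × 0.66667 = 114 N·m
After the chain (30/18): 114 × 1.6667 = 190 N·m

190 N·m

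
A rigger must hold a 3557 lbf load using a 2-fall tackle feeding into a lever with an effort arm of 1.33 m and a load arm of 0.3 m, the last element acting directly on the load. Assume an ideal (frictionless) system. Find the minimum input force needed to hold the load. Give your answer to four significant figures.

Block-and-tackle MA = number of supporting rope parts = 2.
Lever MA = effort arm / load arm = 1.33/0.3 = 4.4333.
Combined ideal MA = 2 × 4.4333 = 8.8667.
Effort = load / MA = 3557 / 8.8667 = 401.17 lbf.

401.2 lbf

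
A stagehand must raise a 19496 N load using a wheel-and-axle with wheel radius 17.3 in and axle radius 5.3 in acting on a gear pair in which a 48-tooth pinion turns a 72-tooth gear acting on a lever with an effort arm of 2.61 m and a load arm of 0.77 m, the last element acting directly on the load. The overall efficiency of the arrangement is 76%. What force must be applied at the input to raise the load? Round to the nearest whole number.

1546 N

Wheel-and-axle MA = R/r = 17.3/5.3 = 3.2642.
Gear pair MA = 72/48 = 1.5.
Lever MA = effort arm / load arm = 2.61/0.77 = 3.3896.
Combined ideal MA = 3.2642 × 1.5 × 3.3896 = 16.596.
Actual MA = 16.596 × 0.76 = 12.613.
Effort = load / actual MA = 19496 / 12.613 = 1545.7 N.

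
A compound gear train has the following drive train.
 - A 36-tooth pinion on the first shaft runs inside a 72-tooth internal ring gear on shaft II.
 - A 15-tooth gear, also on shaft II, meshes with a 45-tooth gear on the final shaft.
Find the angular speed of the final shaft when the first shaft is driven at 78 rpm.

13 rpm

the first shaft → shaft II (internal gear, 72/36): 78 ÷ 2 = 39 rpm
shaft II → the final shaft (gear mesh, 45/15): 39 ÷ 3 = 13 rpm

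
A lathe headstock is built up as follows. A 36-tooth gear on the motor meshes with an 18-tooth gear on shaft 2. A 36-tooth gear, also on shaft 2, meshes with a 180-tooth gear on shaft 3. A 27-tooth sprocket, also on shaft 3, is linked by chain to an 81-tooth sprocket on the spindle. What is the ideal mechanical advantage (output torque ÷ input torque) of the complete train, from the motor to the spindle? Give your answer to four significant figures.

Each stage contributes driven/driver: gear mesh 18/36 = 0.5, gear mesh 180/36 = 5, chain 81/27 = 3.
Overall: 0.5 × 5 × 3 = 7.5.

7.500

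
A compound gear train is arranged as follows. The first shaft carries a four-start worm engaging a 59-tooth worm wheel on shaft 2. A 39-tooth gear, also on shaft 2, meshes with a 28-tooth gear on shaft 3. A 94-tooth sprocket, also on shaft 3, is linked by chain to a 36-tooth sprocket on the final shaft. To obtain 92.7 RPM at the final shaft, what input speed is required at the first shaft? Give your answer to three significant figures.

376 RPM

Overall ratio R = 14.75 × 0.71795 × 0.38298 = 4.0556.
Required input speed = output speed × R = 92.7 × 4.0556 = 375.96 RPM.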